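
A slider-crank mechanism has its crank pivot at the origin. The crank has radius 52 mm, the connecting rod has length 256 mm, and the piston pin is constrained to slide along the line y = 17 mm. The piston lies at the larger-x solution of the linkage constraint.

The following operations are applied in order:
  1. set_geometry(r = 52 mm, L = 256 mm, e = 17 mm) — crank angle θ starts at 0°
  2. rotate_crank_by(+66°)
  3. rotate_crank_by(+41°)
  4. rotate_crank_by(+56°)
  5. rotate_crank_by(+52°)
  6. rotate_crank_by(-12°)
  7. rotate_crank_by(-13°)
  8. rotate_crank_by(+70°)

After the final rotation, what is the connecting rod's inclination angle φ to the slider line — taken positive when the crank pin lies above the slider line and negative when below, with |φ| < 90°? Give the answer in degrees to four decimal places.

set_geometry: r = 52 mm, L = 256 mm, e = 17 mm; θ ← 0°
rotate_crank_by(+66°): θ ← 0° +66° = 66°
rotate_crank_by(+41°): θ ← 66° +41° = 107°
rotate_crank_by(+56°): θ ← 107° +56° = 163°
rotate_crank_by(+52°): θ ← 163° +52° = 215°
rotate_crank_by(-12°): θ ← 215° -12° = 203°
rotate_crank_by(-13°): θ ← 203° -13° = 190°
rotate_crank_by(+70°): θ ← 190° +70° = 260°
crank pin P = (r cos θ, r sin θ) = (-9.029705, -51.210003)
h = r sin θ − e = -51.210003 − 17 = -68.210003
sin φ = h / L = -68.210003 / 256 = -0.26644532
φ = arcsin(-0.26644532) = -15.452852°

-15.4529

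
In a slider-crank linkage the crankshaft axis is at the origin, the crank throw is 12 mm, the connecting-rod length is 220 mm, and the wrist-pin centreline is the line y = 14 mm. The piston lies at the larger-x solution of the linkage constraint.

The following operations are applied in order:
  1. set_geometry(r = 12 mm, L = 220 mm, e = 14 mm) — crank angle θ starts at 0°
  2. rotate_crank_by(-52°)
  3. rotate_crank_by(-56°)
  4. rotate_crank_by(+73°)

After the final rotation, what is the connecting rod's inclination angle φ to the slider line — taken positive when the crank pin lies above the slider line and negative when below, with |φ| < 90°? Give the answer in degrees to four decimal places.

-5.4469

set_geometry: r = 12 mm, L = 220 mm, e = 14 mm; θ ← 0°
rotate_crank_by(-52°): θ ← 0° -52° = -52°
rotate_crank_by(-56°): θ ← -52° -56° = -108°
rotate_crank_by(+73°): θ ← -108° +73° = -35°
crank pin P = (r cos θ, r sin θ) = (9.829825, -6.882917)
h = r sin θ − e = -6.882917 − 14 = -20.882917
sin φ = h / L = -20.882917 / 220 = -0.09492235
φ = arcsin(-0.09492235) = -5.446851°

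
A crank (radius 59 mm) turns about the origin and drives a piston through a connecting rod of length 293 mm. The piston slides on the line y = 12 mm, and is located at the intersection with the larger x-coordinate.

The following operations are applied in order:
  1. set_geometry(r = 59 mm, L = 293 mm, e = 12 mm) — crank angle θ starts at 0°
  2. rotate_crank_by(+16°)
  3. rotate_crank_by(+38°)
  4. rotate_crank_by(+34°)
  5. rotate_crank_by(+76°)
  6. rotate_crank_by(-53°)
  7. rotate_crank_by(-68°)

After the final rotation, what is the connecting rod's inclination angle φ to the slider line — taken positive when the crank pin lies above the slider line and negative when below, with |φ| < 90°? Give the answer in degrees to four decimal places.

set_geometry: r = 59 mm, L = 293 mm, e = 12 mm; θ ← 0°
rotate_crank_by(+16°): θ ← 0° +16° = 16°
rotate_crank_by(+38°): θ ← 16° +38° = 54°
rotate_crank_by(+34°): θ ← 54° +34° = 88°
rotate_crank_by(+76°): θ ← 88° +76° = 164°
rotate_crank_by(-53°): θ ← 164° -53° = 111°
rotate_crank_by(-68°): θ ← 111° -68° = 43°
crank pin P = (r cos θ, r sin θ) = (43.149868, 40.237903)
h = r sin θ − e = 40.237903 − 12 = 28.237903
sin φ = h / L = 28.237903 / 293 = 0.09637510
φ = arcsin(0.09637510) = 5.530470°

5.5305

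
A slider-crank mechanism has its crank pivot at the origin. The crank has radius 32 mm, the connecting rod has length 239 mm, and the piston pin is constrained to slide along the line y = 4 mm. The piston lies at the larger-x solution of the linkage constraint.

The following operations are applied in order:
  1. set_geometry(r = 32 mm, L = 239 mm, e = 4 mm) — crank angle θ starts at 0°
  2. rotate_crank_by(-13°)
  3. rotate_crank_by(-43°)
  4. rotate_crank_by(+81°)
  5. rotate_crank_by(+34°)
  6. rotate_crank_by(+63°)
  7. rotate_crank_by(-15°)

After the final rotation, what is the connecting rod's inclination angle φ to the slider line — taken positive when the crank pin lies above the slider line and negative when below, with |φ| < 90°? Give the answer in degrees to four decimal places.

set_geometry: r = 32 mm, L = 239 mm, e = 4 mm; θ ← 0°
rotate_crank_by(-13°): θ ← 0° -13° = -13°
rotate_crank_by(-43°): θ ← -13° -43° = -56°
rotate_crank_by(+81°): θ ← -56° +81° = 25°
rotate_crank_by(+34°): θ ← 25° +34° = 59°
rotate_crank_by(+63°): θ ← 59° +63° = 122°
rotate_crank_by(-15°): θ ← 122° -15° = 107°
crank pin P = (r cos θ, r sin θ) = (-9.355895, 30.601752)
h = r sin θ − e = 30.601752 − 4 = 26.601752
sin φ = h / L = 26.601752 / 239 = 0.11130440
φ = arcsin(0.11130440) = 6.390514°

6.3905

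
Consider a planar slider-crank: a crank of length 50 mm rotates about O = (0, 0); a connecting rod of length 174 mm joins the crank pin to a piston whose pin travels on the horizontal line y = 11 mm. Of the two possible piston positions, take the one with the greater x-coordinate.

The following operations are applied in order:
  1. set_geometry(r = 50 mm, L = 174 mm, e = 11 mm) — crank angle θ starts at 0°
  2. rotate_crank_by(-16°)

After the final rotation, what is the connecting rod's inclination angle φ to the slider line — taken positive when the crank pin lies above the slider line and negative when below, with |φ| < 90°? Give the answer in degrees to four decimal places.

set_geometry: r = 50 mm, L = 174 mm, e = 11 mm; θ ← 0°
rotate_crank_by(-16°): θ ← 0° -16° = -16°
crank pin P = (r cos θ, r sin θ) = (48.063085, -13.781868)
h = r sin θ − e = -13.781868 − 11 = -24.781868
sin φ = h / L = -24.781868 / 174 = -0.14242453
φ = arcsin(-0.14242453) = -8.188168°

-8.1882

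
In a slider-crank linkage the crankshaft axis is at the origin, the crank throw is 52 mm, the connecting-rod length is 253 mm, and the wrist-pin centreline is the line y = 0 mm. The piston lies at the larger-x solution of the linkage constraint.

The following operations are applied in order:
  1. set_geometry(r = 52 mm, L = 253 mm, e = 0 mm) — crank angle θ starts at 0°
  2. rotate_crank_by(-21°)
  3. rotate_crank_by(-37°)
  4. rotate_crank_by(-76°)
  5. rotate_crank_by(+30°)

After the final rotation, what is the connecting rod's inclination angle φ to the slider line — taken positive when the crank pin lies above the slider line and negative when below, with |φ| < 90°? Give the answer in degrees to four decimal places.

set_geometry: r = 52 mm, L = 253 mm, e = 0 mm; θ ← 0°
rotate_crank_by(-21°): θ ← 0° -21° = -21°
rotate_crank_by(-37°): θ ← -21° -37° = -58°
rotate_crank_by(-76°): θ ← -58° -76° = -134°
rotate_crank_by(+30°): θ ← -134° +30° = -104°
crank pin P = (r cos θ, r sin θ) = (-12.579939, -50.455378)
h = r sin θ − e = -50.455378 − 0 = -50.455378
sin φ = h / L = -50.455378 / 253 = -0.19942837
φ = arcsin(-0.19942837) = -11.503534°

-11.5035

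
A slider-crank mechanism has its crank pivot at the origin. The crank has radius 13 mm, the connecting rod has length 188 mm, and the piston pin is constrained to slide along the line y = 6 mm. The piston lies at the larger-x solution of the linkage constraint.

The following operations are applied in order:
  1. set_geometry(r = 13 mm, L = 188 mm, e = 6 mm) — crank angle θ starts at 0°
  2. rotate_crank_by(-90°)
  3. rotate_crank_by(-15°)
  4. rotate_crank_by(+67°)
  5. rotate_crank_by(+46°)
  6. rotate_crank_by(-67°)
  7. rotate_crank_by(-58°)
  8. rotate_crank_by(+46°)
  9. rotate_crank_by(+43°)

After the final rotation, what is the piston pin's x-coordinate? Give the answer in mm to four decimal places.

set_geometry: r = 13 mm, L = 188 mm, e = 6 mm; θ ← 0°
rotate_crank_by(-90°): θ ← 0° -90° = -90°
rotate_crank_by(-15°): θ ← -90° -15° = -105°
rotate_crank_by(+67°): θ ← -105° +67° = -38°
rotate_crank_by(+46°): θ ← -38° +46° = 8°
rotate_crank_by(-67°): θ ← 8° -67° = -59°
rotate_crank_by(-58°): θ ← -59° -58° = -117°
rotate_crank_by(+46°): θ ← -117° +46° = -71°
rotate_crank_by(+43°): θ ← -71° +43° = -28°
crank pin P = (r cos θ, r sin θ) = (11.478319, -6.103130)
h = r sin θ − e = -6.103130 − 6 = -12.103130
x = r cos θ + √(L² − h²) = 11.478319 + √(35344.0 − 146.4858) = 11.478319 + 187.610006 = 199.088324

199.0883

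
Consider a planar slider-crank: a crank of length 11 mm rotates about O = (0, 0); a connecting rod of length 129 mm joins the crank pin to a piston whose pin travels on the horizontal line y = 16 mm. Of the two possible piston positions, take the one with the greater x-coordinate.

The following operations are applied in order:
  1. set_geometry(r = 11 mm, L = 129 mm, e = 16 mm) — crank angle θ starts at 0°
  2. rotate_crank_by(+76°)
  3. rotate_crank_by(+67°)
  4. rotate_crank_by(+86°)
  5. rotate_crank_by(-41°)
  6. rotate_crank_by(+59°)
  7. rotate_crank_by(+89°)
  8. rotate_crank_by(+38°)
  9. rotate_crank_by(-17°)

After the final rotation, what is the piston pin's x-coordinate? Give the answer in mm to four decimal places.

set_geometry: r = 11 mm, L = 129 mm, e = 16 mm; θ ← 0°
rotate_crank_by(+76°): θ ← 0° +76° = 76°
rotate_crank_by(+67°): θ ← 76° +67° = 143°
rotate_crank_by(+86°): θ ← 143° +86° = 229°
rotate_crank_by(-41°): θ ← 229° -41° = 188°
rotate_crank_by(+59°): θ ← 188° +59° = 247°
rotate_crank_by(+89°): θ ← 247° +89° = 336°
rotate_crank_by(+38°): θ ← 336° +38° = 374°
rotate_crank_by(-17°): θ ← 374° -17° = 357°
crank pin P = (r cos θ, r sin θ) = (10.984925, -0.575696)
h = r sin θ − e = -0.575696 − 16 = -16.575696
x = r cos θ + √(L² − h²) = 10.984925 + √(16641.0 − 274.7537) = 10.984925 + 127.930631 = 138.915556

138.9156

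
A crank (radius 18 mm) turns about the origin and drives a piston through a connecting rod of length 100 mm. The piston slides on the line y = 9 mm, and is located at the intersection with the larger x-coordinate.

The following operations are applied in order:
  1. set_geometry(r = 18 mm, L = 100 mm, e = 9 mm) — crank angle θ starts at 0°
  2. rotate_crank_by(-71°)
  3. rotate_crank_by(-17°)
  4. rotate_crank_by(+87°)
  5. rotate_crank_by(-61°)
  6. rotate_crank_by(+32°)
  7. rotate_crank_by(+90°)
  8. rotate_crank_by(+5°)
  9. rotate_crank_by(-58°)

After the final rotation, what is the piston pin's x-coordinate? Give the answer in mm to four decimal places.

117.6339

set_geometry: r = 18 mm, L = 100 mm, e = 9 mm; θ ← 0°
rotate_crank_by(-71°): θ ← 0° -71° = -71°
rotate_crank_by(-17°): θ ← -71° -17° = -88°
rotate_crank_by(+87°): θ ← -88° +87° = -1°
rotate_crank_by(-61°): θ ← -1° -61° = -62°
rotate_crank_by(+32°): θ ← -62° +32° = -30°
rotate_crank_by(+90°): θ ← -30° +90° = 60°
rotate_crank_by(+5°): θ ← 60° +5° = 65°
rotate_crank_by(-58°): θ ← 65° -58° = 7°
crank pin P = (r cos θ, r sin θ) = (17.865831, 2.193648)
h = r sin θ − e = 2.193648 − 9 = -6.806352
x = r cos θ + √(L² − h²) = 17.865831 + √(10000.0 − 46.3264) = 17.865831 + 99.768099 = 117.633930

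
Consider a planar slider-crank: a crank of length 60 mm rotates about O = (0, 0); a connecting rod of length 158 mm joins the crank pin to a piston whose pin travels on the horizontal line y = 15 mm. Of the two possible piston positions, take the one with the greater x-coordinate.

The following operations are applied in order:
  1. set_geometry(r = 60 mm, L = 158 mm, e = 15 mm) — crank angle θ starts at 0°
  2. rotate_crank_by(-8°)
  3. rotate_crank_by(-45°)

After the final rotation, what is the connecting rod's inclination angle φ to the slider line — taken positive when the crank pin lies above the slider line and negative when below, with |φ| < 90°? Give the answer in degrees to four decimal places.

-23.4667

set_geometry: r = 60 mm, L = 158 mm, e = 15 mm; θ ← 0°
rotate_crank_by(-8°): θ ← 0° -8° = -8°
rotate_crank_by(-45°): θ ← -8° -45° = -53°
crank pin P = (r cos θ, r sin θ) = (36.108901, -47.918131)
h = r sin θ − e = -47.918131 − 15 = -62.918131
sin φ = h / L = -62.918131 / 158 = -0.39821602
φ = arcsin(-0.39821602) = -23.466700°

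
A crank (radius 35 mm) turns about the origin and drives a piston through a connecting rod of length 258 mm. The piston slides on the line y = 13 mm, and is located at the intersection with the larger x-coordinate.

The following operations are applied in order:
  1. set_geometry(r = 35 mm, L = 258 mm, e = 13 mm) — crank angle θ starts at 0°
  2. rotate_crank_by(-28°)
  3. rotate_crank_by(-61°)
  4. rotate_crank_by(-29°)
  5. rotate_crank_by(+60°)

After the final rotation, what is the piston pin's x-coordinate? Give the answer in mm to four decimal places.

272.9922

set_geometry: r = 35 mm, L = 258 mm, e = 13 mm; θ ← 0°
rotate_crank_by(-28°): θ ← 0° -28° = -28°
rotate_crank_by(-61°): θ ← -28° -61° = -89°
rotate_crank_by(-29°): θ ← -89° -29° = -118°
rotate_crank_by(+60°): θ ← -118° +60° = -58°
crank pin P = (r cos θ, r sin θ) = (18.547174, -29.681683)
h = r sin θ − e = -29.681683 − 13 = -42.681683
x = r cos θ + √(L² − h²) = 18.547174 + √(66564.0 − 1821.7261) = 18.547174 + 254.445031 = 272.992205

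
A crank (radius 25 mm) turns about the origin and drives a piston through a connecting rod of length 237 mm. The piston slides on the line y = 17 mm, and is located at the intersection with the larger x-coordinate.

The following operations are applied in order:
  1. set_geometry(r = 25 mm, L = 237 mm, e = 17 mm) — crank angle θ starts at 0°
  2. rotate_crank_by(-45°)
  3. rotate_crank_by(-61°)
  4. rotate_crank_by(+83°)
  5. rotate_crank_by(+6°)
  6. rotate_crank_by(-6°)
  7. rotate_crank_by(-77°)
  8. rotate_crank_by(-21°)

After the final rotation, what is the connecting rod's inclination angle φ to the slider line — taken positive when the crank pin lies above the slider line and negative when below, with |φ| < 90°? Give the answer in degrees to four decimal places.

set_geometry: r = 25 mm, L = 237 mm, e = 17 mm; θ ← 0°
rotate_crank_by(-45°): θ ← 0° -45° = -45°
rotate_crank_by(-61°): θ ← -45° -61° = -106°
rotate_crank_by(+83°): θ ← -106° +83° = -23°
rotate_crank_by(+6°): θ ← -23° +6° = -17°
rotate_crank_by(-6°): θ ← -17° -6° = -23°
rotate_crank_by(-77°): θ ← -23° -77° = -100°
rotate_crank_by(-21°): θ ← -100° -21° = -121°
crank pin P = (r cos θ, r sin θ) = (-12.875952, -21.429183)
h = r sin θ − e = -21.429183 − 17 = -38.429183
sin φ = h / L = -38.429183 / 237 = -0.16214845
φ = arcsin(-0.16214845) = -9.331622°

-9.3316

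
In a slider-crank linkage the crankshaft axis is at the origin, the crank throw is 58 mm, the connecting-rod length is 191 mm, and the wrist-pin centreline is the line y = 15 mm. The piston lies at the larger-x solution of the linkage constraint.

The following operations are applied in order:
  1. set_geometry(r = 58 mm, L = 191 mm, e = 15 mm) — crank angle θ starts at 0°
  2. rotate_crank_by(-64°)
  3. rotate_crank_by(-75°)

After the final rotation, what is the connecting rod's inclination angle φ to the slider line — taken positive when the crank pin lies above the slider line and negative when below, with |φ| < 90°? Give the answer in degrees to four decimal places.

set_geometry: r = 58 mm, L = 191 mm, e = 15 mm; θ ← 0°
rotate_crank_by(-64°): θ ← 0° -64° = -64°
rotate_crank_by(-75°): θ ← -64° -75° = -139°
crank pin P = (r cos θ, r sin θ) = (-43.773156, -38.051424)
h = r sin θ − e = -38.051424 − 15 = -53.051424
sin φ = h / L = -53.051424 / 191 = -0.27775614
φ = arcsin(-0.27775614) = -16.126330°

-16.1263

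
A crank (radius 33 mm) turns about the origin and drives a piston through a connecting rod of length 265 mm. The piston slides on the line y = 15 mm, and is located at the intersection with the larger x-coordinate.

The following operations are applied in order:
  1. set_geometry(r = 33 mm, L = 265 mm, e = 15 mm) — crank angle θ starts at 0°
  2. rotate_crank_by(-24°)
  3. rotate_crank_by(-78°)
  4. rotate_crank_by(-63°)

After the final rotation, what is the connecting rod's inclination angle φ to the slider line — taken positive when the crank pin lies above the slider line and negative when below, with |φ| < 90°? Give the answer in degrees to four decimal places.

-5.0965

set_geometry: r = 33 mm, L = 265 mm, e = 15 mm; θ ← 0°
rotate_crank_by(-24°): θ ← 0° -24° = -24°
rotate_crank_by(-78°): θ ← -24° -78° = -102°
rotate_crank_by(-63°): θ ← -102° -63° = -165°
crank pin P = (r cos θ, r sin θ) = (-31.875552, -8.541028)
h = r sin θ − e = -8.541028 − 15 = -23.541028
sin φ = h / L = -23.541028 / 265 = -0.08883407
φ = arcsin(-0.08883407) = -5.096536°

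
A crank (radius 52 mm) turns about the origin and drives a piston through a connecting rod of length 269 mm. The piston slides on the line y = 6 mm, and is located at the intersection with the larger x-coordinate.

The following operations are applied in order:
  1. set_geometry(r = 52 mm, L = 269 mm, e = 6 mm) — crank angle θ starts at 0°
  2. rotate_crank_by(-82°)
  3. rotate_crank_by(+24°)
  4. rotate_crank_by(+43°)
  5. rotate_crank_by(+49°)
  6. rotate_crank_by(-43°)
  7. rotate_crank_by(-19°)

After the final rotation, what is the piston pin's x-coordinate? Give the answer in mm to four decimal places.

set_geometry: r = 52 mm, L = 269 mm, e = 6 mm; θ ← 0°
rotate_crank_by(-82°): θ ← 0° -82° = -82°
rotate_crank_by(+24°): θ ← -82° +24° = -58°
rotate_crank_by(+43°): θ ← -58° +43° = -15°
rotate_crank_by(+49°): θ ← -15° +49° = 34°
rotate_crank_by(-43°): θ ← 34° -43° = -9°
rotate_crank_by(-19°): θ ← -9° -19° = -28°
crank pin P = (r cos θ, r sin θ) = (45.913275, -24.412521)
h = r sin θ − e = -24.412521 − 6 = -30.412521
x = r cos θ + √(L² − h²) = 45.913275 + √(72361.0 − 924.9214) = 45.913275 + 267.275286 = 313.188561

313.1886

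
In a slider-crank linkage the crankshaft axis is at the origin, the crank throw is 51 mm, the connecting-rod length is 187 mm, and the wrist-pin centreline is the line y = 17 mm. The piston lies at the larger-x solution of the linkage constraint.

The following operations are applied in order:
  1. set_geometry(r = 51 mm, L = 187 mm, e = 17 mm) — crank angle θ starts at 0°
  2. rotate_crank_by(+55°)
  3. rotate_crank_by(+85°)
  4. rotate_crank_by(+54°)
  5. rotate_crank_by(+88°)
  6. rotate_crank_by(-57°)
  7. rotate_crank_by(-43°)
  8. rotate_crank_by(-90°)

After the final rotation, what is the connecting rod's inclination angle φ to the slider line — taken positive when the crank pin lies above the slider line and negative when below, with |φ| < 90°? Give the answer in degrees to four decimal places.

10.4660

set_geometry: r = 51 mm, L = 187 mm, e = 17 mm; θ ← 0°
rotate_crank_by(+55°): θ ← 0° +55° = 55°
rotate_crank_by(+85°): θ ← 55° +85° = 140°
rotate_crank_by(+54°): θ ← 140° +54° = 194°
rotate_crank_by(+88°): θ ← 194° +88° = 282°
rotate_crank_by(-57°): θ ← 282° -57° = 225°
rotate_crank_by(-43°): θ ← 225° -43° = 182°
rotate_crank_by(-90°): θ ← 182° -90° = 92°
crank pin P = (r cos θ, r sin θ) = (-1.779874, 50.968932)
h = r sin θ − e = 50.968932 − 17 = 33.968932
sin φ = h / L = 33.968932 / 187 = 0.18165204
φ = arcsin(0.18165204) = 10.466001°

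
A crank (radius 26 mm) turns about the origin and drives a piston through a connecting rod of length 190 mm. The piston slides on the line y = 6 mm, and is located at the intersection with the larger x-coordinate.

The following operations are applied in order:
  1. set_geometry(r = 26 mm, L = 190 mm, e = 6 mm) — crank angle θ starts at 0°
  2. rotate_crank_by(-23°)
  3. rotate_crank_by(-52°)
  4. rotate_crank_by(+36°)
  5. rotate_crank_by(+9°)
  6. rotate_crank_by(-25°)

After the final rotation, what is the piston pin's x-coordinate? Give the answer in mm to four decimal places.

202.9418

set_geometry: r = 26 mm, L = 190 mm, e = 6 mm; θ ← 0°
rotate_crank_by(-23°): θ ← 0° -23° = -23°
rotate_crank_by(-52°): θ ← -23° -52° = -75°
rotate_crank_by(+36°): θ ← -75° +36° = -39°
rotate_crank_by(+9°): θ ← -39° +9° = -30°
rotate_crank_by(-25°): θ ← -30° -25° = -55°
crank pin P = (r cos θ, r sin θ) = (14.912987, -21.297953)
h = r sin θ − e = -21.297953 − 6 = -27.297953
x = r cos θ + √(L² − h²) = 14.912987 + √(36100.0 − 745.1782) = 14.912987 + 188.028779 = 202.941766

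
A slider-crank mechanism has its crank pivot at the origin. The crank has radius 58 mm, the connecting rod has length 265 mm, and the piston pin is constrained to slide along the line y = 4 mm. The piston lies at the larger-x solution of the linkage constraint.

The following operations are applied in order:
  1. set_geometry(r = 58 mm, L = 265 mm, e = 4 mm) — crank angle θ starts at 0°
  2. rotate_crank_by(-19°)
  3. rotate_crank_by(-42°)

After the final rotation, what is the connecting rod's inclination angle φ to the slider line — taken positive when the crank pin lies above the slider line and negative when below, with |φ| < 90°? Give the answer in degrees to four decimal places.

set_geometry: r = 58 mm, L = 265 mm, e = 4 mm; θ ← 0°
rotate_crank_by(-19°): θ ← 0° -19° = -19°
rotate_crank_by(-42°): θ ← -19° -42° = -61°
crank pin P = (r cos θ, r sin θ) = (28.118958, -50.727943)
h = r sin θ − e = -50.727943 − 4 = -54.727943
sin φ = h / L = -54.727943 / 265 = -0.20652054
φ = arcsin(-0.20652054) = -11.918524°

-11.9185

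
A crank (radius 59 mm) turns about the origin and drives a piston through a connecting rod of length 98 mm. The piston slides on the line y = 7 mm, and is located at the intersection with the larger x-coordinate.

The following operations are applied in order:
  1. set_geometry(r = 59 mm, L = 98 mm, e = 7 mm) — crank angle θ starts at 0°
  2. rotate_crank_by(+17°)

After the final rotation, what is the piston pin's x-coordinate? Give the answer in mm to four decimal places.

set_geometry: r = 59 mm, L = 98 mm, e = 7 mm; θ ← 0°
rotate_crank_by(+17°): θ ← 0° +17° = 17°
crank pin P = (r cos θ, r sin θ) = (56.421981, 17.249931)
h = r sin θ − e = 17.249931 − 7 = 10.249931
x = r cos θ + √(L² − h²) = 56.421981 + √(9604.0 − 105.0611) = 56.421981 + 97.462500 = 153.884481

153.8845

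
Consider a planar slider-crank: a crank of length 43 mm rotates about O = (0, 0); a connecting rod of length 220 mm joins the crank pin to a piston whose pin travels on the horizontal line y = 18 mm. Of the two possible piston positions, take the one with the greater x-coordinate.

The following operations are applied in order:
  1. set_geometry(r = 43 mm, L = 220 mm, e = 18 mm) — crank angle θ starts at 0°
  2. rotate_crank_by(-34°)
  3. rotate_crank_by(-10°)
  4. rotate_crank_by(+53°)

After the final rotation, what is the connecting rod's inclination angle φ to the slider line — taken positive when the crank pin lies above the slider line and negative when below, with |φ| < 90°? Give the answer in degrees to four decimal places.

set_geometry: r = 43 mm, L = 220 mm, e = 18 mm; θ ← 0°
rotate_crank_by(-34°): θ ← 0° -34° = -34°
rotate_crank_by(-10°): θ ← -34° -10° = -44°
rotate_crank_by(+53°): θ ← -44° +53° = 9°
crank pin P = (r cos θ, r sin θ) = (42.470599, 6.726682)
h = r sin θ − e = 6.726682 − 18 = -11.273318
sin φ = h / L = -11.273318 / 220 = -0.05124235
φ = arcsin(-0.05124235) = -2.937257°

-2.9373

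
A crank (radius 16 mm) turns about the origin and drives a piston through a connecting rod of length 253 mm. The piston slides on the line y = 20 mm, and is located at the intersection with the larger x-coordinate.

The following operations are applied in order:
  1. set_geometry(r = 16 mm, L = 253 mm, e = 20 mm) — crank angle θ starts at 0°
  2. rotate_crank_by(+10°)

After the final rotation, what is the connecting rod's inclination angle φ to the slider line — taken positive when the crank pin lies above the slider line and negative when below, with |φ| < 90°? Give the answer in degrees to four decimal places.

-3.9031

set_geometry: r = 16 mm, L = 253 mm, e = 20 mm; θ ← 0°
rotate_crank_by(+10°): θ ← 0° +10° = 10°
crank pin P = (r cos θ, r sin θ) = (15.756924, 2.778371)
h = r sin θ − e = 2.778371 − 20 = -17.221629
sin φ = h / L = -17.221629 / 253 = -0.06806968
φ = arcsin(-0.06806968) = -3.903124°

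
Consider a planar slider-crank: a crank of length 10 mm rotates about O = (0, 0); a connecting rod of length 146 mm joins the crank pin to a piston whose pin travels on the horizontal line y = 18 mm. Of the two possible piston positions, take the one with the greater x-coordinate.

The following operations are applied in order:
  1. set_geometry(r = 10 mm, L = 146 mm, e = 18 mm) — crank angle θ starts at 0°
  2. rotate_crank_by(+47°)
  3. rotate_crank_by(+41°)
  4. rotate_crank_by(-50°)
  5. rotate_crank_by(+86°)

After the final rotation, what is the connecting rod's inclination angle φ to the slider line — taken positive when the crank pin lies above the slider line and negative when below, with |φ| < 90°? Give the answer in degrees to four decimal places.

set_geometry: r = 10 mm, L = 146 mm, e = 18 mm; θ ← 0°
rotate_crank_by(+47°): θ ← 0° +47° = 47°
rotate_crank_by(+41°): θ ← 47° +41° = 88°
rotate_crank_by(-50°): θ ← 88° -50° = 38°
rotate_crank_by(+86°): θ ← 38° +86° = 124°
crank pin P = (r cos θ, r sin θ) = (-5.591929, 8.290376)
h = r sin θ − e = 8.290376 − 18 = -9.709624
sin φ = h / L = -9.709624 / 146 = -0.06650428
φ = arcsin(-0.06650428) = -3.813229°

-3.8132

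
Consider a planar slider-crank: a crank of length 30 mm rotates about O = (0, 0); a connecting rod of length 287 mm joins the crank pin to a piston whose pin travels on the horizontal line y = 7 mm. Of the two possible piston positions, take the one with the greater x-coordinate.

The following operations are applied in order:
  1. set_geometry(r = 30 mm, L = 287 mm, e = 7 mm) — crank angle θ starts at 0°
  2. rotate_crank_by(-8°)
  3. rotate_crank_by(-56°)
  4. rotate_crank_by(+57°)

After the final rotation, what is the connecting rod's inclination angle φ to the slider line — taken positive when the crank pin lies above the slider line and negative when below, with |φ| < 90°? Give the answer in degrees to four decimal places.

set_geometry: r = 30 mm, L = 287 mm, e = 7 mm; θ ← 0°
rotate_crank_by(-8°): θ ← 0° -8° = -8°
rotate_crank_by(-56°): θ ← -8° -56° = -64°
rotate_crank_by(+57°): θ ← -64° +57° = -7°
crank pin P = (r cos θ, r sin θ) = (29.776385, -3.656080)
h = r sin θ − e = -3.656080 − 7 = -10.656080
sin φ = h / L = -10.656080 / 287 = -0.03712920
φ = arcsin(-0.03712920) = -2.127836°

-2.1278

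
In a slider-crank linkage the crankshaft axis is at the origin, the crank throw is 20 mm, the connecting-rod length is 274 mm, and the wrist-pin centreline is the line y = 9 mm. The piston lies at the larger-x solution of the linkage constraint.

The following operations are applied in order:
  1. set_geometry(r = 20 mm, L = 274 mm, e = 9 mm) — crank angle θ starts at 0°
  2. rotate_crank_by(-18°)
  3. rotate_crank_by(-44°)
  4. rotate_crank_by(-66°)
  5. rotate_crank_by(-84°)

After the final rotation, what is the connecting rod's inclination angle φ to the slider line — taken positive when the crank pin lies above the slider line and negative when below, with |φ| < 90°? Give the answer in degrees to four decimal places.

0.3342

set_geometry: r = 20 mm, L = 274 mm, e = 9 mm; θ ← 0°
rotate_crank_by(-18°): θ ← 0° -18° = -18°
rotate_crank_by(-44°): θ ← -18° -44° = -62°
rotate_crank_by(-66°): θ ← -62° -66° = -128°
rotate_crank_by(-84°): θ ← -128° -84° = -212°
crank pin P = (r cos θ, r sin θ) = (-16.960962, 10.598385)
h = r sin θ − e = 10.598385 − 9 = 1.598385
sin φ = h / L = 1.598385 / 274 = 0.00583352
φ = arcsin(0.00583352) = 0.334238°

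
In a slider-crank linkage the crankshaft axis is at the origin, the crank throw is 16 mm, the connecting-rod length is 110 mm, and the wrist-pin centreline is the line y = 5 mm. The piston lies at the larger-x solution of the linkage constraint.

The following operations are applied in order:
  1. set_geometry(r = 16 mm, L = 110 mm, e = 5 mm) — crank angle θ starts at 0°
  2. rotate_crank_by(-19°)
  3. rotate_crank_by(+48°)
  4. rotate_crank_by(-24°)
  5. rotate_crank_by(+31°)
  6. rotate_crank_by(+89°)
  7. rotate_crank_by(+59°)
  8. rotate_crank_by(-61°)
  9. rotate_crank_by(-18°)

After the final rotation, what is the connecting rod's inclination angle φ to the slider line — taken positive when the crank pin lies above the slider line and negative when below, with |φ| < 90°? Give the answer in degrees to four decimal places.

5.4538

set_geometry: r = 16 mm, L = 110 mm, e = 5 mm; θ ← 0°
rotate_crank_by(-19°): θ ← 0° -19° = -19°
rotate_crank_by(+48°): θ ← -19° +48° = 29°
rotate_crank_by(-24°): θ ← 29° -24° = 5°
rotate_crank_by(+31°): θ ← 5° +31° = 36°
rotate_crank_by(+89°): θ ← 36° +89° = 125°
rotate_crank_by(+59°): θ ← 125° +59° = 184°
rotate_crank_by(-61°): θ ← 184° -61° = 123°
rotate_crank_by(-18°): θ ← 123° -18° = 105°
crank pin P = (r cos θ, r sin θ) = (-4.141105, 15.454813)
h = r sin θ − e = 15.454813 − 5 = 10.454813
sin φ = h / L = 10.454813 / 110 = 0.09504376
φ = arcsin(0.09504376) = 5.453838°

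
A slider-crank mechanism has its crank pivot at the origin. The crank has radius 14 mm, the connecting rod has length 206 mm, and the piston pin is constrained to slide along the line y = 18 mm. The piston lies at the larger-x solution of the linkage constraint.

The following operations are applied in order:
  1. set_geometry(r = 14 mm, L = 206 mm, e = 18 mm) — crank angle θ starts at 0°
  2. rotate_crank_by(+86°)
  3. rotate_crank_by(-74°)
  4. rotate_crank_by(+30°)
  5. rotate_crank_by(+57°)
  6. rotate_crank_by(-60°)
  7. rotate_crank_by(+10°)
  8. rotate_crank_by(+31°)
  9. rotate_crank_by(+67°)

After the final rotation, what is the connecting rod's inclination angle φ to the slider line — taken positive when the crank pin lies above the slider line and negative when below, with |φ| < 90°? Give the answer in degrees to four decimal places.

set_geometry: r = 14 mm, L = 206 mm, e = 18 mm; θ ← 0°
rotate_crank_by(+86°): θ ← 0° +86° = 86°
rotate_crank_by(-74°): θ ← 86° -74° = 12°
rotate_crank_by(+30°): θ ← 12° +30° = 42°
rotate_crank_by(+57°): θ ← 42° +57° = 99°
rotate_crank_by(-60°): θ ← 99° -60° = 39°
rotate_crank_by(+10°): θ ← 39° +10° = 49°
rotate_crank_by(+31°): θ ← 49° +31° = 80°
rotate_crank_by(+67°): θ ← 80° +67° = 147°
crank pin P = (r cos θ, r sin θ) = (-11.741388, 7.624946)
h = r sin θ − e = 7.624946 − 18 = -10.375054
sin φ = h / L = -10.375054 / 206 = -0.05036434
φ = arcsin(-0.05036434) = -2.886885°

-2.8869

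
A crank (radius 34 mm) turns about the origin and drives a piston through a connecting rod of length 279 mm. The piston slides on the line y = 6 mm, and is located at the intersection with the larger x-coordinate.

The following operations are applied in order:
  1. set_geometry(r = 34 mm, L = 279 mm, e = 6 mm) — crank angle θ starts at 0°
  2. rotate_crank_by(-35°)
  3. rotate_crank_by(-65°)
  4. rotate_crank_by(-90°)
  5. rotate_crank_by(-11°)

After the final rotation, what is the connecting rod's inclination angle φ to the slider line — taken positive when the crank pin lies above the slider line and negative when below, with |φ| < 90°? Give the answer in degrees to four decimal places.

1.2702

set_geometry: r = 34 mm, L = 279 mm, e = 6 mm; θ ← 0°
rotate_crank_by(-35°): θ ← 0° -35° = -35°
rotate_crank_by(-65°): θ ← -35° -65° = -100°
rotate_crank_by(-90°): θ ← -100° -90° = -190°
rotate_crank_by(-11°): θ ← -190° -11° = -201°
crank pin P = (r cos θ, r sin θ) = (-31.741735, 12.184510)
h = r sin θ − e = 12.184510 − 6 = 6.184510
sin φ = h / L = 6.184510 / 279 = 0.02216670
φ = arcsin(0.02216670) = 1.270163°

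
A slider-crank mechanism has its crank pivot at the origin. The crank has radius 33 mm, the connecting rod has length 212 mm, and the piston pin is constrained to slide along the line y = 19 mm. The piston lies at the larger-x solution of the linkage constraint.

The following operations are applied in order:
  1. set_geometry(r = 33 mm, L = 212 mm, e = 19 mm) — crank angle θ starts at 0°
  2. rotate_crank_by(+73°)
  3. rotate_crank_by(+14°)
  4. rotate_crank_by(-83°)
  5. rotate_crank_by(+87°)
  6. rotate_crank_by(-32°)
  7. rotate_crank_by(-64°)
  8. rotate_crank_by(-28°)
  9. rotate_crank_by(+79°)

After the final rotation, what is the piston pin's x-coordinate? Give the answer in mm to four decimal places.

set_geometry: r = 33 mm, L = 212 mm, e = 19 mm; θ ← 0°
rotate_crank_by(+73°): θ ← 0° +73° = 73°
rotate_crank_by(+14°): θ ← 73° +14° = 87°
rotate_crank_by(-83°): θ ← 87° -83° = 4°
rotate_crank_by(+87°): θ ← 4° +87° = 91°
rotate_crank_by(-32°): θ ← 91° -32° = 59°
rotate_crank_by(-64°): θ ← 59° -64° = -5°
rotate_crank_by(-28°): θ ← -5° -28° = -33°
rotate_crank_by(+79°): θ ← -33° +79° = 46°
crank pin P = (r cos θ, r sin θ) = (22.923726, 23.738213)
h = r sin θ − e = 23.738213 − 19 = 4.738213
x = r cos θ + √(L² − h²) = 22.923726 + √(44944.0 − 22.4507) = 22.923726 + 211.947044 = 234.870770

234.8708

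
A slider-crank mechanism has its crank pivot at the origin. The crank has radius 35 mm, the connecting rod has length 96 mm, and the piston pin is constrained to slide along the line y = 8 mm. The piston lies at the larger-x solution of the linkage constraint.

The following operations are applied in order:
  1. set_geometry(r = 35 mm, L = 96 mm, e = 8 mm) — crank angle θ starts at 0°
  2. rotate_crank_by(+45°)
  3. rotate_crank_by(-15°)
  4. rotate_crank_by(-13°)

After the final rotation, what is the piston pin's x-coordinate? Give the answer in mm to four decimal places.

set_geometry: r = 35 mm, L = 96 mm, e = 8 mm; θ ← 0°
rotate_crank_by(+45°): θ ← 0° +45° = 45°
rotate_crank_by(-15°): θ ← 45° -15° = 30°
rotate_crank_by(-13°): θ ← 30° -13° = 17°
crank pin P = (r cos θ, r sin θ) = (33.470666, 10.233010)
h = r sin θ − e = 10.233010 − 8 = 2.233010
x = r cos θ + √(L² − h²) = 33.470666 + √(9216.0 − 4.9863) = 33.470666 + 95.974026 = 129.444692

129.4447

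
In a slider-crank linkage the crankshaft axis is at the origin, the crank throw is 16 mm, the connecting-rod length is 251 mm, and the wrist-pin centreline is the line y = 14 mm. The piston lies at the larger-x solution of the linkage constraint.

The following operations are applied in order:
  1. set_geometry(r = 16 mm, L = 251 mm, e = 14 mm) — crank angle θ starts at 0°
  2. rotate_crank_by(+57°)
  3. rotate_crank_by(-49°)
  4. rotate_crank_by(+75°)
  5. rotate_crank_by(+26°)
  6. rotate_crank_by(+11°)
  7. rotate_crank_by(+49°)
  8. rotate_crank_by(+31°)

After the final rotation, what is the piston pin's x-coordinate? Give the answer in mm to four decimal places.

set_geometry: r = 16 mm, L = 251 mm, e = 14 mm; θ ← 0°
rotate_crank_by(+57°): θ ← 0° +57° = 57°
rotate_crank_by(-49°): θ ← 57° -49° = 8°
rotate_crank_by(+75°): θ ← 8° +75° = 83°
rotate_crank_by(+26°): θ ← 83° +26° = 109°
rotate_crank_by(+11°): θ ← 109° +11° = 120°
rotate_crank_by(+49°): θ ← 120° +49° = 169°
rotate_crank_by(+31°): θ ← 169° +31° = 200°
crank pin P = (r cos θ, r sin θ) = (-15.035082, -5.472322)
h = r sin θ − e = -5.472322 − 14 = -19.472322
x = r cos θ + √(L² − h²) = -15.035082 + √(63001.0 − 379.1713) = -15.035082 + 250.243539 = 235.208457

235.2085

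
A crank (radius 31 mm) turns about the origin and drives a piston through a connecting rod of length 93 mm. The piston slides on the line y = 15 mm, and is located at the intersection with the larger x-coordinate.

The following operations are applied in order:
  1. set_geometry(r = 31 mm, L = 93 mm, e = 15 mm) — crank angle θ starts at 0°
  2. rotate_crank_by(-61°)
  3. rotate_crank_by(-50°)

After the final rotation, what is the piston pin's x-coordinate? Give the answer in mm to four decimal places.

70.8552

set_geometry: r = 31 mm, L = 93 mm, e = 15 mm; θ ← 0°
rotate_crank_by(-61°): θ ← 0° -61° = -61°
rotate_crank_by(-50°): θ ← -61° -50° = -111°
crank pin P = (r cos θ, r sin θ) = (-11.109406, -28.940993)
h = r sin θ − e = -28.940993 − 15 = -43.940993
x = r cos θ + √(L² − h²) = -11.109406 + √(8649.0 − 1930.8109) = -11.109406 + 81.964560 = 70.855154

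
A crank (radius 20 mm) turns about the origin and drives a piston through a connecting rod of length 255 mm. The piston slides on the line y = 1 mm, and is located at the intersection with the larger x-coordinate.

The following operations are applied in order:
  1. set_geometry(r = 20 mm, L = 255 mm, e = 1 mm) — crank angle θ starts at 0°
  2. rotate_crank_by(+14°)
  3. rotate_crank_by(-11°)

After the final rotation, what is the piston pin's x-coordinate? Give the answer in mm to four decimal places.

274.9726

set_geometry: r = 20 mm, L = 255 mm, e = 1 mm; θ ← 0°
rotate_crank_by(+14°): θ ← 0° +14° = 14°
rotate_crank_by(-11°): θ ← 14° -11° = 3°
crank pin P = (r cos θ, r sin θ) = (19.972591, 1.046719)
h = r sin θ − e = 1.046719 − 1 = 0.046719
x = r cos θ + √(L² − h²) = 19.972591 + √(65025.0 − 0.0022) = 19.972591 + 254.999996 = 274.972586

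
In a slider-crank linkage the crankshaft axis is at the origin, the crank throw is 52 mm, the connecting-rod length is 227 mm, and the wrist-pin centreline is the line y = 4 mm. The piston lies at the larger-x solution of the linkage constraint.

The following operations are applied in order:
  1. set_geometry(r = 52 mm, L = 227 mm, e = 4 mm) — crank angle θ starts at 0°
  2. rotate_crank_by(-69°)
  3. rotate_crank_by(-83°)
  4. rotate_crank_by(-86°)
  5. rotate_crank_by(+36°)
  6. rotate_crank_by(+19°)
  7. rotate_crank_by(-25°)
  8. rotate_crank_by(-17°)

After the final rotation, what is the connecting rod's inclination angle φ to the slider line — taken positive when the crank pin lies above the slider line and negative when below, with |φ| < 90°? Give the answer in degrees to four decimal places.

8.3002

set_geometry: r = 52 mm, L = 227 mm, e = 4 mm; θ ← 0°
rotate_crank_by(-69°): θ ← 0° -69° = -69°
rotate_crank_by(-83°): θ ← -69° -83° = -152°
rotate_crank_by(-86°): θ ← -152° -86° = -238°
rotate_crank_by(+36°): θ ← -238° +36° = -202°
rotate_crank_by(+19°): θ ← -202° +19° = -183°
rotate_crank_by(-25°): θ ← -183° -25° = -208°
rotate_crank_by(-17°): θ ← -208° -17° = -225°
crank pin P = (r cos θ, r sin θ) = (-36.769553, 36.769553)
h = r sin θ − e = 36.769553 − 4 = 32.769553
sin φ = h / L = 32.769553 / 227 = 0.14435926
φ = arcsin(0.14435926) = 8.300177°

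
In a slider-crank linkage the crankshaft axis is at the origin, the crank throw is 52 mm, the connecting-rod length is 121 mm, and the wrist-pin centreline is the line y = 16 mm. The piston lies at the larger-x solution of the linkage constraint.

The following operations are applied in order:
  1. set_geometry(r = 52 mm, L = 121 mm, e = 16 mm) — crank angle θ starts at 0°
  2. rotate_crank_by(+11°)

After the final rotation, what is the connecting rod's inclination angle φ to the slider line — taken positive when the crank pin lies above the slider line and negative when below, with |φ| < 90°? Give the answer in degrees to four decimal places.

-2.8792

set_geometry: r = 52 mm, L = 121 mm, e = 16 mm; θ ← 0°
rotate_crank_by(+11°): θ ← 0° +11° = 11°
crank pin P = (r cos θ, r sin θ) = (51.044614, 9.922068)
h = r sin θ − e = 9.922068 − 16 = -6.077932
sin φ = h / L = -6.077932 / 121 = -0.05023084
φ = arcsin(-0.05023084) = -2.879227°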